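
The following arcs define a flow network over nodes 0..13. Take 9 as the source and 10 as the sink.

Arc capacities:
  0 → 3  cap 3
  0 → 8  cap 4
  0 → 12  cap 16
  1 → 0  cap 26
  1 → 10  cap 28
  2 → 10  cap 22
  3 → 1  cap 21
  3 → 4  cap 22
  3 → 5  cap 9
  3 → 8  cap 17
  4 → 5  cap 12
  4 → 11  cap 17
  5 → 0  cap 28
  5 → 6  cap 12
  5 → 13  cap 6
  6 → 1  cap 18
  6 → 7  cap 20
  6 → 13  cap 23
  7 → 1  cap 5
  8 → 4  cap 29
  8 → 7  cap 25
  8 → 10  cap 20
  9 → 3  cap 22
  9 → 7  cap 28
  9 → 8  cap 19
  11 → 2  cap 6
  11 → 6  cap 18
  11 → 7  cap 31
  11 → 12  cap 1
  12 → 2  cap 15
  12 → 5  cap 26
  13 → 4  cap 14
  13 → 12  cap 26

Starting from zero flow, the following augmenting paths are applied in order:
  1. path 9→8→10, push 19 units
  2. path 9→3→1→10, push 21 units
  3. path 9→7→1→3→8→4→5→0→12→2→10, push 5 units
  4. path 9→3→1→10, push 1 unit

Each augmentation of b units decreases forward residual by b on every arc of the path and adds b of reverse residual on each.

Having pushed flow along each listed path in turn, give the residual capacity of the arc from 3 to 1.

Residual capacity of (3,1): 4

after path 1 (9→8→10, push 19): res(3,1)=21
after path 2 (9→3→1→10, push 21): res(3,1)=0
after path 3 (9→7→1→3→8→4→5→0→12→2→10, push 5): res(3,1)=5
after path 4 (9→3→1→10, push 1): res(3,1)=4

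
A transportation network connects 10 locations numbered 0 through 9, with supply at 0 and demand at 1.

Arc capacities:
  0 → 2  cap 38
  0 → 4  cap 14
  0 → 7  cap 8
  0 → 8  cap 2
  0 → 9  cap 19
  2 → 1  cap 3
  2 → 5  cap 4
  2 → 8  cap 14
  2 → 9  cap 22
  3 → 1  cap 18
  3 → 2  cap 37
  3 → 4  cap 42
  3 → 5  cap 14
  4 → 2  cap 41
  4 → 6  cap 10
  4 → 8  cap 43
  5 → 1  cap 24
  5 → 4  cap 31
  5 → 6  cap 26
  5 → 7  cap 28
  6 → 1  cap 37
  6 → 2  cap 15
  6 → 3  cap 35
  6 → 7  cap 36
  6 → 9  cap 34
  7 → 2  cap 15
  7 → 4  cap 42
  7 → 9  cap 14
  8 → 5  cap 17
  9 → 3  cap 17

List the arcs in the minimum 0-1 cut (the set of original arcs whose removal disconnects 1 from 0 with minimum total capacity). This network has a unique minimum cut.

Min-cut arcs: {(2,1), (2,5), (4,6), (8,5), (9,3)} (total capacity 51)

augment #1: 0→2→1 push 3
augment #2: 0→2→5→1 push 4
augment #3: 0→4→6→1 push 10
augment #4: 0→8→5→1 push 2
augment #5: 0→9→3→1 push 17
augment #6: 0→2→8→5→1 push 14
augment #7: 0→4→8→5→1 push 1
max flow = 51; residual-reachable set from 0 gives S-side
cut edges (S→T): {(2,1), (2,5), (4,6), (8,5), (9,3)} total cap 51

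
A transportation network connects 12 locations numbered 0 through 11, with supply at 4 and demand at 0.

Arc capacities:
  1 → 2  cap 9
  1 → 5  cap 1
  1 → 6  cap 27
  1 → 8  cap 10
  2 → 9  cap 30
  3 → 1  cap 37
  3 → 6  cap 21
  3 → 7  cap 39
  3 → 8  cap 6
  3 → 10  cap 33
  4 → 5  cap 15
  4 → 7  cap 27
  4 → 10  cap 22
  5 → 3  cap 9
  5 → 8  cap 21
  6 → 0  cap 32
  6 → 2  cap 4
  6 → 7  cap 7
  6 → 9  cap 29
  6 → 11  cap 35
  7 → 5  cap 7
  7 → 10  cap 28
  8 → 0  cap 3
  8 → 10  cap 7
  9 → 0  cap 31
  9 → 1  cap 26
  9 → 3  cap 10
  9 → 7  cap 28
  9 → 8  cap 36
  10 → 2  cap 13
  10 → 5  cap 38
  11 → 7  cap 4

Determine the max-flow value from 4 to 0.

augment #1: 4→5→8→0 bottleneck 3, total now 3
augment #2: 4→5→3→6→0 bottleneck 9, total now 12
augment #3: 4→10→2→9→0 bottleneck 13, total now 25

Maximum flow value: 25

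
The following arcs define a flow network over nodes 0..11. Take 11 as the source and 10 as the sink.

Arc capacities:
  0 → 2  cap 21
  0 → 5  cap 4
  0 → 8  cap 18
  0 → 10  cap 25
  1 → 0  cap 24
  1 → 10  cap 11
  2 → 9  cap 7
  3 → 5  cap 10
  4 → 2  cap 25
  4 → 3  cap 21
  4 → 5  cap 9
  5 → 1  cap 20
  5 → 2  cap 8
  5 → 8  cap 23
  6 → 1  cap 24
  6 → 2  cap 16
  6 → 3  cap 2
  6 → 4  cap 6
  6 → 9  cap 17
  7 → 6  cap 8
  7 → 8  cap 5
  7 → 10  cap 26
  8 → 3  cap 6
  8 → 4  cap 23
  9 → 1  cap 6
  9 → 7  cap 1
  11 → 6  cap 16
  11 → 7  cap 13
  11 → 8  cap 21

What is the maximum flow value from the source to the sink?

augment #1: 11→7→10 bottleneck 13, total now 13
augment #2: 11→6→1→10 bottleneck 11, total now 24
augment #3: 11→6→1→0→10 bottleneck 5, total now 29
augment #4: 11→8→3→5→1→0→10 bottleneck 6, total now 35
augment #5: 11→8→4→2→9→7→10 bottleneck 1, total now 36
augment #6: 11→8→4→5→1→0→10 bottleneck 9, total now 45
augment #7: 11→8→4→2→9→1→0→10 bottleneck 4, total now 49

Maximum flow value: 49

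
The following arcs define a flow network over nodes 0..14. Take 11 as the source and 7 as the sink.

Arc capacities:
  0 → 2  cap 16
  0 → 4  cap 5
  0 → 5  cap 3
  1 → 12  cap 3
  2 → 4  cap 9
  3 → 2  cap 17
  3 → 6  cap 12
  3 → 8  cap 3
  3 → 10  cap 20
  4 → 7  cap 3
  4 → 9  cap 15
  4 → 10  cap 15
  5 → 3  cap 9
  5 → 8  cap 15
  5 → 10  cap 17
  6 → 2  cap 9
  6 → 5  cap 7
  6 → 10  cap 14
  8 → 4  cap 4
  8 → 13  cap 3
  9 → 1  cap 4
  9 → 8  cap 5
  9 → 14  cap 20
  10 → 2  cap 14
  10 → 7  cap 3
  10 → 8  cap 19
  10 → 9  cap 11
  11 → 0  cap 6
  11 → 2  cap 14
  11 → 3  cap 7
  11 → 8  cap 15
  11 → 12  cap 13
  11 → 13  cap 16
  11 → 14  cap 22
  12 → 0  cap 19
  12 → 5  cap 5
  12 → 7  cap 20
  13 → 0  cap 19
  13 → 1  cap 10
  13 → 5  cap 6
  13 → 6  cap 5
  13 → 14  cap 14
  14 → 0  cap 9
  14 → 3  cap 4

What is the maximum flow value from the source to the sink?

augment #1: 11→12→7 bottleneck 13, total now 13
augment #2: 11→0→4→7 bottleneck 3, total now 16
augment #3: 11→3→10→7 bottleneck 3, total now 19
augment #4: 11→13→1→12→7 bottleneck 3, total now 22

Maximum flow value: 22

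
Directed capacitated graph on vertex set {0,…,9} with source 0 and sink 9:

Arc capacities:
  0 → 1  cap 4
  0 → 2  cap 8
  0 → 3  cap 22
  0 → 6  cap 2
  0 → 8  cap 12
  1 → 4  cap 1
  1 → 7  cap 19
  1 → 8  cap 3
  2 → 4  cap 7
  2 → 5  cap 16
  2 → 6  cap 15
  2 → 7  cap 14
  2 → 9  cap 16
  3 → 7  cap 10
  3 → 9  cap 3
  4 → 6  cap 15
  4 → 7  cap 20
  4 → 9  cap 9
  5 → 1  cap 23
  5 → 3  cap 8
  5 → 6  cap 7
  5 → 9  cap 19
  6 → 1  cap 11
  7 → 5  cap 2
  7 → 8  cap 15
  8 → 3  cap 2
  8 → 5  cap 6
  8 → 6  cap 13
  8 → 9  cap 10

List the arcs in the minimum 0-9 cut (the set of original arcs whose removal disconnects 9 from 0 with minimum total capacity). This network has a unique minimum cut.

augment #1: 0→2→9 push 8
augment #2: 0→3→9 push 3
augment #3: 0→8→9 push 10
augment #4: 0→1→4→9 push 1
augment #5: 0→8→5→9 push 2
augment #6: 0→1→7→5→9 push 2
augment #7: 0→1→8→5→9 push 1
augment #8: 0→3→7→8→5→9 push 3
max flow = 30; residual-reachable set from 0 gives S-side
cut edges (S→T): {(0,2), (1,4), (3,9), (7,5), (8,5), (8,9)} total cap 30

Min-cut arcs: {(0,2), (1,4), (3,9), (7,5), (8,5), (8,9)} (total capacity 30)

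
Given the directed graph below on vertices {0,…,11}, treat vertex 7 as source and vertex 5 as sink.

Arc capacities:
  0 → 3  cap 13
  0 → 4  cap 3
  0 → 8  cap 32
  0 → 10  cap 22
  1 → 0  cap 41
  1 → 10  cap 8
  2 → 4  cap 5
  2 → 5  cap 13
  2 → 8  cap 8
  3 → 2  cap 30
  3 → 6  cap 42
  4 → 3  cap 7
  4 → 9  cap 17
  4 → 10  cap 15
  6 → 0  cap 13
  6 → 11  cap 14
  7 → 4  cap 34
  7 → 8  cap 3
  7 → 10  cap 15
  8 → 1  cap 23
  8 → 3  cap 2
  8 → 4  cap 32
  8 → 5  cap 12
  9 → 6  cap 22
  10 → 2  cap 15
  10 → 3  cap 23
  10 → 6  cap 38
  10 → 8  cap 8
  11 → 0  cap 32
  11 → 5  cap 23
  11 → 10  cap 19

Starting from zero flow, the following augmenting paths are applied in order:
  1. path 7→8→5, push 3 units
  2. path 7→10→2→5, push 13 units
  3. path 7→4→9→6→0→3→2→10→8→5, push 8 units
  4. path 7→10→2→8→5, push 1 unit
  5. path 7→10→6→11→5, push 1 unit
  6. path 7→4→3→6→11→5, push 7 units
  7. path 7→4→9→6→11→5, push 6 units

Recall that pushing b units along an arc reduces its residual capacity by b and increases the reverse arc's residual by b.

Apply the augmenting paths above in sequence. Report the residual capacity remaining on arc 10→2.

Residual capacity of (10,2): 9

after path 1 (7→8→5, push 3): res(10,2)=15
after path 2 (7→10→2→5, push 13): res(10,2)=2
after path 3 (7→4→9→6→0→3→2→10→8→5, push 8): res(10,2)=10
after path 4 (7→10→2→8→5, push 1): res(10,2)=9
after path 5 (7→10→6→11→5, push 1): res(10,2)=9
after path 6 (7→4→3→6→11→5, push 7): res(10,2)=9
after path 7 (7→4→9→6→11→5, push 6): res(10,2)=9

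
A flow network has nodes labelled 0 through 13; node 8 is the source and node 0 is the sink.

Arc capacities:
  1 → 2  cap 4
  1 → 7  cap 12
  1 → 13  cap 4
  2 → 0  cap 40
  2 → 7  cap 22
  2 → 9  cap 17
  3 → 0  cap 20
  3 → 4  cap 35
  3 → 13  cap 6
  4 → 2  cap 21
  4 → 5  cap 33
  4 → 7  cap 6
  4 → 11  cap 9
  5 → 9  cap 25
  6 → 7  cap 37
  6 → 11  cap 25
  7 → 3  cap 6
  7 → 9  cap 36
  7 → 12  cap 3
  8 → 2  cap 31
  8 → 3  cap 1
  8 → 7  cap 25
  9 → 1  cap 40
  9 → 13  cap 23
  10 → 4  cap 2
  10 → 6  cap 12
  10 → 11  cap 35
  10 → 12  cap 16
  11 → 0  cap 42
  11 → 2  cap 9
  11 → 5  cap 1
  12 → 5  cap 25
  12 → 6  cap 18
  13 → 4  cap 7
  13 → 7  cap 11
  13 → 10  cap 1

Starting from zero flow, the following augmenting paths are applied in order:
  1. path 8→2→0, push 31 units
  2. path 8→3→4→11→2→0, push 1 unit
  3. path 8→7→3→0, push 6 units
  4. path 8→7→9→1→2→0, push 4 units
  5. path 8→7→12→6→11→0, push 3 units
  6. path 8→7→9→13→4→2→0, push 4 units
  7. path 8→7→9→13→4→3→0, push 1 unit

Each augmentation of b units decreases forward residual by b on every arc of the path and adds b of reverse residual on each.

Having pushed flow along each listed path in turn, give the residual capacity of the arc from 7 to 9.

Residual capacity of (7,9): 27

after path 1 (8→2→0, push 31): res(7,9)=36
after path 2 (8→3→4→11→2→0, push 1): res(7,9)=36
after path 3 (8→7→3→0, push 6): res(7,9)=36
after path 4 (8→7→9→1→2→0, push 4): res(7,9)=32
after path 5 (8→7→12→6→11→0, push 3): res(7,9)=32
after path 6 (8→7→9→13→4→2→0, push 4): res(7,9)=28
after path 7 (8→7→9→13→4→3→0, push 1): res(7,9)=27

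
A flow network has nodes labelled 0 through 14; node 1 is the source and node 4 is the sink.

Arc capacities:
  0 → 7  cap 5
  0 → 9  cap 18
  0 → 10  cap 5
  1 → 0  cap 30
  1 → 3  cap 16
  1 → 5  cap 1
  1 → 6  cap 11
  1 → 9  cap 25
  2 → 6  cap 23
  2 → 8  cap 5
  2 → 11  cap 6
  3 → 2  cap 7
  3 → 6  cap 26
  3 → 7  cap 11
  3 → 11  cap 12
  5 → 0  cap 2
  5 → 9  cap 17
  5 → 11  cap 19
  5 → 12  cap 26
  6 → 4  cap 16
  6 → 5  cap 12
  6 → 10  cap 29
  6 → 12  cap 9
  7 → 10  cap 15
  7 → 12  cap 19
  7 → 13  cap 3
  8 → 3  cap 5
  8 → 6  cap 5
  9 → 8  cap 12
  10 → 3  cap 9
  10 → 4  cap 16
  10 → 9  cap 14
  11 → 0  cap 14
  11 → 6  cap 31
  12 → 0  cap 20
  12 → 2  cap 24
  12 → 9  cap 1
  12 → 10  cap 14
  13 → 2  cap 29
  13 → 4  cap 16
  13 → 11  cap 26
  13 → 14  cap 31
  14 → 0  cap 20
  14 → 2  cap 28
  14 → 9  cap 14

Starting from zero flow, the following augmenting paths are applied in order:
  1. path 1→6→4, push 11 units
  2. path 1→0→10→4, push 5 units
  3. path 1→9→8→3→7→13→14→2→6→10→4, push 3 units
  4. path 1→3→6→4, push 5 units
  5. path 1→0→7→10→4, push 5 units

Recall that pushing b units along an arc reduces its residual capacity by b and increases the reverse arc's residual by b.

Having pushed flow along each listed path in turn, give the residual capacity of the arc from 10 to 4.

Residual capacity of (10,4): 3

after path 1 (1→6→4, push 11): res(10,4)=16
after path 2 (1→0→10→4, push 5): res(10,4)=11
after path 3 (1→9→8→3→7→13→14→2→6→10→4, push 3): res(10,4)=8
after path 4 (1→3→6→4, push 5): res(10,4)=8
after path 5 (1→0→7→10→4, push 5): res(10,4)=3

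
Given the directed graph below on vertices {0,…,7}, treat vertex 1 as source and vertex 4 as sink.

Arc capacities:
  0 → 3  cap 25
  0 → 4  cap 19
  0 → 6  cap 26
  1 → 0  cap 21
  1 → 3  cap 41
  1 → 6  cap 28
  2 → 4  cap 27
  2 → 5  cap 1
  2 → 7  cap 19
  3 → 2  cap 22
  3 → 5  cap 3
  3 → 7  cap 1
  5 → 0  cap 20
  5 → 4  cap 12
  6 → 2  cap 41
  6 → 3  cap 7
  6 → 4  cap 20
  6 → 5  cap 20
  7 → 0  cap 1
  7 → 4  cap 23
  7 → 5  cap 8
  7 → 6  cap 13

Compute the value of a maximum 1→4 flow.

Maximum flow value: 75

augment #1: 1→0→4 bottleneck 19, total now 19
augment #2: 1→6→4 bottleneck 20, total now 39
augment #3: 1→3→2→4 bottleneck 22, total now 61
augment #4: 1→3→5→4 bottleneck 3, total now 64
augment #5: 1→3→7→4 bottleneck 1, total now 65
augment #6: 1→6→2→4 bottleneck 5, total now 70
augment #7: 1→6→5→4 bottleneck 3, total now 73
augment #8: 1→0→6→5→4 bottleneck 2, total now 75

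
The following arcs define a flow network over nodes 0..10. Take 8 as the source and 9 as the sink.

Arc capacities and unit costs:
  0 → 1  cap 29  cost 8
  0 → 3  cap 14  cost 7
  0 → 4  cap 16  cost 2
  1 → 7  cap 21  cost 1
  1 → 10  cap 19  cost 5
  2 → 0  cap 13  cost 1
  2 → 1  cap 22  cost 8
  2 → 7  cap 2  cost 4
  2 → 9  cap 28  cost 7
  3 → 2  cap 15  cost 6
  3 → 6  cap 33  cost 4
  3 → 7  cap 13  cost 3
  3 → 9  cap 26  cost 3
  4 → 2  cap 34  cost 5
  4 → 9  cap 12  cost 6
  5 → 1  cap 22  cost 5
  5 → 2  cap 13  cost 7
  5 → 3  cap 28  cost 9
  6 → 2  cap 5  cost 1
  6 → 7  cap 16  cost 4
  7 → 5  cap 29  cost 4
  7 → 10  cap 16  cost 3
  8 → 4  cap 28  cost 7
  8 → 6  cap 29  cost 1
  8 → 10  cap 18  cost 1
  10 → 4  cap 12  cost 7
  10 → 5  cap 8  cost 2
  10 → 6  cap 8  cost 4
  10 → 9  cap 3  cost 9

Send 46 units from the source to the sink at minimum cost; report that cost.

shortest-cost path #1: 8→6→2→9 push 5 @ unit cost 9 (adds 45)
shortest-cost path #2: 8→10→9 push 3 @ unit cost 10 (adds 30)
shortest-cost path #3: 8→4→9 push 12 @ unit cost 13 (adds 156)
shortest-cost path #4: 8→10→5→3→9 push 8 @ unit cost 15 (adds 120)
shortest-cost path #5: 8→4→2→9 push 16 @ unit cost 19 (adds 304)
shortest-cost path #6: 8→10→4→2→9 push 2 @ unit cost 20 (adds 40)
total cost = 695

Minimum cost for 46 units: 695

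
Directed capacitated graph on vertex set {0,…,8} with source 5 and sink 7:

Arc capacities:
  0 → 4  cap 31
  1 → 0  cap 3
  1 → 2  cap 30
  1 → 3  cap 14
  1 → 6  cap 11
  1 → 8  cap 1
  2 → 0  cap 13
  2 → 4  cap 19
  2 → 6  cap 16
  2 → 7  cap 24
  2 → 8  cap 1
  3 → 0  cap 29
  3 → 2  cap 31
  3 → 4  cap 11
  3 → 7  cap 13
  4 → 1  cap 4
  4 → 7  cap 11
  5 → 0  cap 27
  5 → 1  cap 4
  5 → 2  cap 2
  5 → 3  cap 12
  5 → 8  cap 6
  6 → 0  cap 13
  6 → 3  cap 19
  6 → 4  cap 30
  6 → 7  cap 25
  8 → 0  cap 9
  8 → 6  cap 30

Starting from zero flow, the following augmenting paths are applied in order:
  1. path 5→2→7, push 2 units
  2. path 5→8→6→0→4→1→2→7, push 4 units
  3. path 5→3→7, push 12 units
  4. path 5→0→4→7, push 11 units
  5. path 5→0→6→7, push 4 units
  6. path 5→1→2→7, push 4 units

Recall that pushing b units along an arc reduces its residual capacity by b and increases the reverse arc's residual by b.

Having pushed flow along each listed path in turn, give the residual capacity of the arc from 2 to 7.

after path 1 (5→2→7, push 2): res(2,7)=22
after path 2 (5→8→6→0→4→1→2→7, push 4): res(2,7)=18
after path 3 (5→3→7, push 12): res(2,7)=18
after path 4 (5→0→4→7, push 11): res(2,7)=18
after path 5 (5→0→6→7, push 4): res(2,7)=18
after path 6 (5→1→2→7, push 4): res(2,7)=14

Residual capacity of (2,7): 14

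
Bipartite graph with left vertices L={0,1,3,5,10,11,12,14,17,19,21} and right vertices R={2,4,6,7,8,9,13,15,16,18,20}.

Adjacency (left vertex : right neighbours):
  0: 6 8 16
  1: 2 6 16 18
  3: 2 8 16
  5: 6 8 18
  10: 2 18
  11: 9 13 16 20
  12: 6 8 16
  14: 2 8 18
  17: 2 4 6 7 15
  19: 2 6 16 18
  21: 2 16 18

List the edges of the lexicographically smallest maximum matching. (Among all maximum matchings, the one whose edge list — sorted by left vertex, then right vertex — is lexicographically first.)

|M| = 7 (so the lex-smallest maximum matching has 7 edges)
process left vertices in ascending order; for each, take the smallest-labelled available neighbour that still permits 7 edges overall, or leave it unmatched if none does
lex-smallest matching: {0-6, 1-2, 3-8, 5-18, 11-9, 12-16, 17-4}

Lex-smallest maximum matching: {(0,6), (1,2), (3,8), (5,18), (11,9), (12,16), (17,4)}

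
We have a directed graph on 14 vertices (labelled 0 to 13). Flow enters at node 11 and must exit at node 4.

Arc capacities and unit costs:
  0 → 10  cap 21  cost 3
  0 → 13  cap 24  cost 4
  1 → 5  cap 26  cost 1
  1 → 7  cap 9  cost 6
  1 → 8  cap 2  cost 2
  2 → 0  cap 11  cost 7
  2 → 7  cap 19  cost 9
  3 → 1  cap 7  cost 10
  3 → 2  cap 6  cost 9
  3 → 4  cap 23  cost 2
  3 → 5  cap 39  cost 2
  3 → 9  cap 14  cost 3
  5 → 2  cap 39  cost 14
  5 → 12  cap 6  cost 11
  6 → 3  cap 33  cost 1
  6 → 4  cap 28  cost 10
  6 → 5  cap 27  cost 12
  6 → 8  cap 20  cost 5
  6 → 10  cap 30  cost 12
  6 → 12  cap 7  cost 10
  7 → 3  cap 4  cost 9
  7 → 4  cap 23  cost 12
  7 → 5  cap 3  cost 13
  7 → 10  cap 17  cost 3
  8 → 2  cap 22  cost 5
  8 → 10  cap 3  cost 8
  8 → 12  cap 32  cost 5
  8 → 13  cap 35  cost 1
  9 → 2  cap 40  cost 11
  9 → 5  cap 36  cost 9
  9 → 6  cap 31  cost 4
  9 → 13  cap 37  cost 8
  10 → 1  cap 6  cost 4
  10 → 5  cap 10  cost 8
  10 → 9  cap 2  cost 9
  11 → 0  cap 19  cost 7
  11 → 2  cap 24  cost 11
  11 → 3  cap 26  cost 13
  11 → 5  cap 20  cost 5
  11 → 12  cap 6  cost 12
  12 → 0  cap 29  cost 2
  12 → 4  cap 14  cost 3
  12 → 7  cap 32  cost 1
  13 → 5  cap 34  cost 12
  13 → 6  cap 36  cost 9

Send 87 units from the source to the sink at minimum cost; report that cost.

shortest-cost path #1: 11→12→4 push 6 @ unit cost 15 (adds 90)
shortest-cost path #2: 11→3→4 push 23 @ unit cost 15 (adds 345)
shortest-cost path #3: 11→5→12→4 push 6 @ unit cost 19 (adds 114)
shortest-cost path #4: 11→0→10→1→8→12→4 push 2 @ unit cost 24 (adds 48)
shortest-cost path #5: 11→3→9→6→4 push 3 @ unit cost 30 (adds 90)
shortest-cost path #6: 11→0→13→6→4 push 17 @ unit cost 30 (adds 510)
shortest-cost path #7: 11→2→7→4 push 19 @ unit cost 32 (adds 608)
shortest-cost path #8: 11→2→0→13→6→4 push 5 @ unit cost 41 (adds 205)
shortest-cost path #9: 11→5→2→0→13→6→4 push 2 @ unit cost 49 (adds 98)
shortest-cost path #10: 11→5→2→0→10→1→7→4 push 4 @ unit cost 51 (adds 204)
total cost = 2312

Minimum cost for 87 units: 2312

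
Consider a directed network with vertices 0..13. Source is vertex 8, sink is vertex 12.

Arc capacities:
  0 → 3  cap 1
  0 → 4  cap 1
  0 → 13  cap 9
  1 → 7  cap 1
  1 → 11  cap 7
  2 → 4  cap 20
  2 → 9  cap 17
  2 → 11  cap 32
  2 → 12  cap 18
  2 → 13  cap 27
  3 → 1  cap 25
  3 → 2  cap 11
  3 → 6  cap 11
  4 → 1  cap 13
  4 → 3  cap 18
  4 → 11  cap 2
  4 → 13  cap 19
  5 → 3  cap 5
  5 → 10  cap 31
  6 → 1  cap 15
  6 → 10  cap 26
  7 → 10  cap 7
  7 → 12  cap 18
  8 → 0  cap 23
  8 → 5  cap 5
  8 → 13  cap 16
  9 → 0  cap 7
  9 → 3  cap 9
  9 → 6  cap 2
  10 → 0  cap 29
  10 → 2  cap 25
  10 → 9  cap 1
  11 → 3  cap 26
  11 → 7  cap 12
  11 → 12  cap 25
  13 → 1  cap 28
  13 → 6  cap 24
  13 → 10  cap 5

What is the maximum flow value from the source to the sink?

Maximum flow value: 32

augment #1: 8→0→3→2→12 bottleneck 1, total now 1
augment #2: 8→0→4→11→12 bottleneck 1, total now 2
augment #3: 8→5→3→2→12 bottleneck 5, total now 7
augment #4: 8→13→1→7→12 bottleneck 1, total now 8
augment #5: 8→13→1→11→12 bottleneck 7, total now 15
augment #6: 8→13→10→2→12 bottleneck 5, total now 20
augment #7: 8→13→6→10→2→12 bottleneck 3, total now 23
augment #8: 8→0→13→6→10→2→12 bottleneck 4, total now 27
augment #9: 8→0→13→6→10→2→11→12 bottleneck 5, total now 32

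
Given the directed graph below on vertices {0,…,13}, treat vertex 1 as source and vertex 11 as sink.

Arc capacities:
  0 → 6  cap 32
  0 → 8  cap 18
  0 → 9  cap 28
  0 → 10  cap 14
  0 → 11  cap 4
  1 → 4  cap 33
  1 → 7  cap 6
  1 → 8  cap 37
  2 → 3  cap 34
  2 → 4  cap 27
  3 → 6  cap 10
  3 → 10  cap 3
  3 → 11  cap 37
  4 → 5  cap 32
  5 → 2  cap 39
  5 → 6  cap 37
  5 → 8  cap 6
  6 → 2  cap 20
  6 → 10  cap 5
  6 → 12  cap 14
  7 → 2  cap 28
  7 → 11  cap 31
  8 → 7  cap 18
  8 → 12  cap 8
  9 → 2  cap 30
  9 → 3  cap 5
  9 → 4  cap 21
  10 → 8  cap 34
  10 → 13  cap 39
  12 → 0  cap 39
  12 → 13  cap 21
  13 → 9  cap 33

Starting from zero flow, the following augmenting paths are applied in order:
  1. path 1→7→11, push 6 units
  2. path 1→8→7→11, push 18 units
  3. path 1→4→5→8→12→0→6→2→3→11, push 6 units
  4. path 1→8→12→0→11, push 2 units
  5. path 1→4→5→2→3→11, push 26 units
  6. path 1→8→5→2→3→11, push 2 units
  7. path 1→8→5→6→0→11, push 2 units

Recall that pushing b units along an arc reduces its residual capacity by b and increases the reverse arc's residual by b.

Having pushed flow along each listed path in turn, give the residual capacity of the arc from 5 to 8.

after path 1 (1→7→11, push 6): res(5,8)=6
after path 2 (1→8→7→11, push 18): res(5,8)=6
after path 3 (1→4→5→8→12→0→6→2→3→11, push 6): res(5,8)=0
after path 4 (1→8→12→0→11, push 2): res(5,8)=0
after path 5 (1→4→5→2→3→11, push 26): res(5,8)=0
after path 6 (1→8→5→2→3→11, push 2): res(5,8)=2
after path 7 (1→8→5→6→0→11, push 2): res(5,8)=4

Residual capacity of (5,8): 4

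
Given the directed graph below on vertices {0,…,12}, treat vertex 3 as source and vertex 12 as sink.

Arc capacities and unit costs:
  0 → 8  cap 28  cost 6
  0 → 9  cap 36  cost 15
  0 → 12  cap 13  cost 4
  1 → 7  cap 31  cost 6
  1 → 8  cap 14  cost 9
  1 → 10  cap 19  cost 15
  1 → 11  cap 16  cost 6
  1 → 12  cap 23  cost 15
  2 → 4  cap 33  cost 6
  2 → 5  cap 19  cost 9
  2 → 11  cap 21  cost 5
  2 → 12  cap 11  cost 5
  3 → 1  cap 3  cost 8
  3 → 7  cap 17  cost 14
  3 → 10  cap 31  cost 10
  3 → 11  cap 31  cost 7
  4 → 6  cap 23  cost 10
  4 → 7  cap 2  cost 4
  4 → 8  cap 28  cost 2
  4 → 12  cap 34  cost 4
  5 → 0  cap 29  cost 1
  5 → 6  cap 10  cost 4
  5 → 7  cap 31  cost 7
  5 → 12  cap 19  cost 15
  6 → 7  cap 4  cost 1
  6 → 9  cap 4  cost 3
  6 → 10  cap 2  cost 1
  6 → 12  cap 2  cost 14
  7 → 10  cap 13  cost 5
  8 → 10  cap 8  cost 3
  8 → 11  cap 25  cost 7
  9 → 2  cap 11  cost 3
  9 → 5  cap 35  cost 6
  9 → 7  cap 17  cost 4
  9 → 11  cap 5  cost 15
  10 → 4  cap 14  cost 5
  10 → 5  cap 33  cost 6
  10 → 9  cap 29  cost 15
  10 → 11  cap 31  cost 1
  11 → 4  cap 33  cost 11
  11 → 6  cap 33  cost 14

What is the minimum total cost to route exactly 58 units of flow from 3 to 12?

shortest-cost path #1: 3→10→4→12 push 14 @ unit cost 19 (adds 266)
shortest-cost path #2: 3→10→5→0→12 push 13 @ unit cost 21 (adds 273)
shortest-cost path #3: 3→11→4→12 push 20 @ unit cost 22 (adds 440)
shortest-cost path #4: 3→1→12 push 3 @ unit cost 23 (adds 69)
shortest-cost path #5: 3→10→5→12 push 4 @ unit cost 31 (adds 124)
shortest-cost path #6: 3→11→6→9→2→12 push 4 @ unit cost 32 (adds 128)
total cost = 1300

Minimum cost for 58 units: 1300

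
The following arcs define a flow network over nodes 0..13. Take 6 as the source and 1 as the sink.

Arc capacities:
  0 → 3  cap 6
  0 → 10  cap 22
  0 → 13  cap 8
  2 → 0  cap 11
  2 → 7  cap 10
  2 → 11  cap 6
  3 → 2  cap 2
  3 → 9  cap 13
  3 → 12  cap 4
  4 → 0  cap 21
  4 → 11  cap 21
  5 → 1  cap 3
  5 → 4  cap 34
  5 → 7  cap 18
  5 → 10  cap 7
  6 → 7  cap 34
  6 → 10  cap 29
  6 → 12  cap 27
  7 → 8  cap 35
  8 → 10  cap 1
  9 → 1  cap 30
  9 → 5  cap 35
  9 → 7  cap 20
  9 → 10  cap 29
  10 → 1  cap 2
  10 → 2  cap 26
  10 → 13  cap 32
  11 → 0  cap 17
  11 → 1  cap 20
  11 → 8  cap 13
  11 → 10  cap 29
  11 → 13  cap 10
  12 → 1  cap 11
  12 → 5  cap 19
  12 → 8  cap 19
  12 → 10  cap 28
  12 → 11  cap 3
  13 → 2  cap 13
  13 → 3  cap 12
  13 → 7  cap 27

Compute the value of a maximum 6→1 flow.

augment #1: 6→10→1 bottleneck 2, total now 2
augment #2: 6→12→1 bottleneck 11, total now 13
augment #3: 6→12→5→1 bottleneck 3, total now 16
augment #4: 6→12→11→1 bottleneck 3, total now 19
augment #5: 6→10→2→11→1 bottleneck 6, total now 25
augment #6: 6→10→13→3→9→1 bottleneck 12, total now 37
augment #7: 6→12→5→4→11→1 bottleneck 10, total now 47
augment #8: 6→10→2→0→3→9→1 bottleneck 1, total now 48
augment #9: 6→10→2→0→3→12→5→4→11→1 bottleneck 1, total now 49

Maximum flow value: 49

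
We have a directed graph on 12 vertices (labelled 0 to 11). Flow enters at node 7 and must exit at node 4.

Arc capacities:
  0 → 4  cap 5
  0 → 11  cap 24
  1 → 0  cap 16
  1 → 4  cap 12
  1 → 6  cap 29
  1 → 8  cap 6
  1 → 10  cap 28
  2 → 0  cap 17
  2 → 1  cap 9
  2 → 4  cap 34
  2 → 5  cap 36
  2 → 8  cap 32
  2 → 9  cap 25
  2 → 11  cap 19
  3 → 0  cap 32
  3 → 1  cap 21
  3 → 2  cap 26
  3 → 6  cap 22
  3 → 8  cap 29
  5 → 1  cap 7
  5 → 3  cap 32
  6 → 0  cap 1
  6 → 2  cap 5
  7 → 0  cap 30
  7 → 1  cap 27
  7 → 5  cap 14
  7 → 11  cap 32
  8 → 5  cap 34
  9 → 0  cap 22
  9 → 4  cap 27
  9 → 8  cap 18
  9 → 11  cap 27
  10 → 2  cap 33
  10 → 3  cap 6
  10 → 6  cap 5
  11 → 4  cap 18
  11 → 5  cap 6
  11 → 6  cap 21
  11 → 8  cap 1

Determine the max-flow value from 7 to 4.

Maximum flow value: 76

augment #1: 7→0→4 bottleneck 5, total now 5
augment #2: 7→1→4 bottleneck 12, total now 17
augment #3: 7→11→4 bottleneck 18, total now 35
augment #4: 7→1→6→2→4 bottleneck 5, total now 40
augment #5: 7→1→10→2→4 bottleneck 10, total now 50
augment #6: 7→5→3→2→4 bottleneck 14, total now 64
augment #7: 7→11→5→3→2→4 bottleneck 5, total now 69
augment #8: 7→11→5→3→2→9→4 bottleneck 1, total now 70
augment #9: 7→11→6→1→10→2→9→4 bottleneck 5, total now 75
augment #10: 7→11→8→5→3→2→9→4 bottleneck 1, total now 76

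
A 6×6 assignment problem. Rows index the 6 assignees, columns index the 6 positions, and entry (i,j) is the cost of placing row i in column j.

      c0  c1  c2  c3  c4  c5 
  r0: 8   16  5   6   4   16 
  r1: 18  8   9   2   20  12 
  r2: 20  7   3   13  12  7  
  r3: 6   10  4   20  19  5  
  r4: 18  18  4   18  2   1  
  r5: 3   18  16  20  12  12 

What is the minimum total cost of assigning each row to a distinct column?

Minimum assignment cost: 21

optimal assignment: row0→col4 (cost 4), row1→col3 (cost 2), row2→col1 (cost 7), row3→col2 (cost 4), row4→col5 (cost 1), row5→col0 (cost 3)
total = 4 + 2 + 7 + 4 + 1 + 3 = 21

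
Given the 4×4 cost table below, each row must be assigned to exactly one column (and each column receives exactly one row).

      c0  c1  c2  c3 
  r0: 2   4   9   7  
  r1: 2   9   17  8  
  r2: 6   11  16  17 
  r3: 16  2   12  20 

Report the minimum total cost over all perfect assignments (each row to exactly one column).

optimal assignment: row0→col2 (cost 9), row1→col3 (cost 8), row2→col0 (cost 6), row3→col1 (cost 2)
total = 9 + 8 + 6 + 2 = 25

Minimum assignment cost: 25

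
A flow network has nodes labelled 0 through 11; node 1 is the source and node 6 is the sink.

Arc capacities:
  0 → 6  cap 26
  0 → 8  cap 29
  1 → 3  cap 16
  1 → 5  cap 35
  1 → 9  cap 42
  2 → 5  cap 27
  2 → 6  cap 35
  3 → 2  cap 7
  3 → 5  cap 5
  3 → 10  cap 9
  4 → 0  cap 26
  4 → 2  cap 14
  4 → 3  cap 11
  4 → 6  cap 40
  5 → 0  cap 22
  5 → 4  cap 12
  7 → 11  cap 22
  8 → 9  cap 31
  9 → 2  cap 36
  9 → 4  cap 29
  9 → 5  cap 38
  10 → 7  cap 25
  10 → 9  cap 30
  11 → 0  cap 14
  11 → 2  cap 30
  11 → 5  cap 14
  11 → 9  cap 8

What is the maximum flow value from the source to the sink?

Maximum flow value: 92

augment #1: 1→3→2→6 bottleneck 7, total now 7
augment #2: 1→5→0→6 bottleneck 22, total now 29
augment #3: 1→5→4→6 bottleneck 12, total now 41
augment #4: 1→9→2→6 bottleneck 28, total now 69
augment #5: 1→9→4→6 bottleneck 14, total now 83
augment #6: 1→3→10→9→4→6 bottleneck 9, total now 92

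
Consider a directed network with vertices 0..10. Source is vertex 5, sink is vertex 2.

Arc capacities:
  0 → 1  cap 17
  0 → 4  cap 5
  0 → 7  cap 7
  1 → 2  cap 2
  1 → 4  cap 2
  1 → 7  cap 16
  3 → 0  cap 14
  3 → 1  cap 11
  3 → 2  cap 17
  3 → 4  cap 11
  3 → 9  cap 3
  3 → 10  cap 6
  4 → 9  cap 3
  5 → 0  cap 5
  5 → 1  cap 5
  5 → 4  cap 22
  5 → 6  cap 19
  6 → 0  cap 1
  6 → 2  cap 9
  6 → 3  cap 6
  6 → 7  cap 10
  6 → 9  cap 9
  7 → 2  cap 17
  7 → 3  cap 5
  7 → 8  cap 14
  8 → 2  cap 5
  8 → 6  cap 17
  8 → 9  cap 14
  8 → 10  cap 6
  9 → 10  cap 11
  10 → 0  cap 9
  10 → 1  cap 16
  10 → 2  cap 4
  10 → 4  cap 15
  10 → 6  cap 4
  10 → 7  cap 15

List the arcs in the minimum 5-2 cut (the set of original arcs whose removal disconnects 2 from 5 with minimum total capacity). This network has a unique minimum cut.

Min-cut arcs: {(4,9), (5,0), (5,1), (5,6)} (total capacity 32)

augment #1: 5→1→2 push 2
augment #2: 5→6→2 push 9
augment #3: 5→0→7→2 push 5
augment #4: 5→1→7→2 push 3
augment #5: 5→6→3→2 push 6
augment #6: 5→6→7→2 push 4
augment #7: 5→4→9→10→2 push 3
max flow = 32; residual-reachable set from 5 gives S-side
cut edges (S→T): {(4,9), (5,0), (5,1), (5,6)} total cap 32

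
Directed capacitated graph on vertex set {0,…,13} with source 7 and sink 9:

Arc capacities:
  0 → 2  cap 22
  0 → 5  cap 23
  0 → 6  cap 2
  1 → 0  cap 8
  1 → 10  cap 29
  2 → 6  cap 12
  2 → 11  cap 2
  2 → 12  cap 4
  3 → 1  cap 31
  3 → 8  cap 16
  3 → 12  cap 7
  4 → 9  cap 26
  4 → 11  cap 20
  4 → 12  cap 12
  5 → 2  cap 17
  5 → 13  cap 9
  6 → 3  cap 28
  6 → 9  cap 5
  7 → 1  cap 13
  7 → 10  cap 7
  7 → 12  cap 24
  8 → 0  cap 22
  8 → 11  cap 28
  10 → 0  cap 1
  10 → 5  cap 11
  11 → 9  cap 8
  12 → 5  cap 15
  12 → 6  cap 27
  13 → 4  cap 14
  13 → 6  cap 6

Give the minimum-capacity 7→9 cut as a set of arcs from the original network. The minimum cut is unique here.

augment #1: 7→12→6→9 push 5
augment #2: 7→1→0→2→11→9 push 2
augment #3: 7→10→5→13→4→9 push 7
augment #4: 7→12→5→13→4→9 push 2
augment #5: 7→12→6→3→8→11→9 push 6
max flow = 22; residual-reachable set from 7 gives S-side
cut edges (S→T): {(5,13), (6,9), (11,9)} total cap 22

Min-cut arcs: {(5,13), (6,9), (11,9)} (total capacity 22)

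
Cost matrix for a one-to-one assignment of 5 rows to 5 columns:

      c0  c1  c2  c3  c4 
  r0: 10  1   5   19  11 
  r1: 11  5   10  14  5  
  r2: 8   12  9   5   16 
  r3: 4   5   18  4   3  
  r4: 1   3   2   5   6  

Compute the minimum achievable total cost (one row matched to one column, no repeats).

Minimum assignment cost: 17

optimal assignment: row0→col1 (cost 1), row1→col4 (cost 5), row2→col3 (cost 5), row3→col0 (cost 4), row4→col2 (cost 2)
total = 1 + 5 + 5 + 4 + 2 = 17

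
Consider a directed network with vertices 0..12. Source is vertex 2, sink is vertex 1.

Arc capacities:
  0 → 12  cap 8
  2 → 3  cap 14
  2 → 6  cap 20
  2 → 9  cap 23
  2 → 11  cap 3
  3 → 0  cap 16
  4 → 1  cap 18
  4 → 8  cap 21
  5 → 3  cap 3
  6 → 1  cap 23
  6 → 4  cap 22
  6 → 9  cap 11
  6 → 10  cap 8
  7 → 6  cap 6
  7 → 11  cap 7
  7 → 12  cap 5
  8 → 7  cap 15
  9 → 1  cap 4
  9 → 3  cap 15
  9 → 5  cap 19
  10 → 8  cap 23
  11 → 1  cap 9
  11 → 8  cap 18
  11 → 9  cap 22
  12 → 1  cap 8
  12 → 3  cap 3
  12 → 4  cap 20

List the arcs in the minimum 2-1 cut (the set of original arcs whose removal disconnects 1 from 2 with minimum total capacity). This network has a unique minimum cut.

Min-cut arcs: {(0,12), (2,6), (2,11), (9,1)} (total capacity 35)

augment #1: 2→6→1 push 20
augment #2: 2→9→1 push 4
augment #3: 2→11→1 push 3
augment #4: 2→3→0→12→1 push 8
max flow = 35; residual-reachable set from 2 gives S-side
cut edges (S→T): {(0,12), (2,6), (2,11), (9,1)} total cap 35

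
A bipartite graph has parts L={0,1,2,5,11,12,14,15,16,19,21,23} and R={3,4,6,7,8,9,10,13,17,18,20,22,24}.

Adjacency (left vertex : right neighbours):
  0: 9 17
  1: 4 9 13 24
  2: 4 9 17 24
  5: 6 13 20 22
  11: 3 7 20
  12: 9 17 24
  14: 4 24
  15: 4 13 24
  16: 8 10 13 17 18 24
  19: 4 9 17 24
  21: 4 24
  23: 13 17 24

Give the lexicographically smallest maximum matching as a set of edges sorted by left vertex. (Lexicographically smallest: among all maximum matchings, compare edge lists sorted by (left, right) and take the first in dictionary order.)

|M| = 8 (so the lex-smallest maximum matching has 8 edges)
process left vertices in ascending order; for each, take the smallest-labelled available neighbour that still permits 8 edges overall, or leave it unmatched if none does
lex-smallest matching: {0-9, 1-4, 2-17, 5-6, 11-3, 12-24, 15-13, 16-8}

Lex-smallest maximum matching: {(0,9), (1,4), (2,17), (5,6), (11,3), (12,24), (15,13), (16,8)}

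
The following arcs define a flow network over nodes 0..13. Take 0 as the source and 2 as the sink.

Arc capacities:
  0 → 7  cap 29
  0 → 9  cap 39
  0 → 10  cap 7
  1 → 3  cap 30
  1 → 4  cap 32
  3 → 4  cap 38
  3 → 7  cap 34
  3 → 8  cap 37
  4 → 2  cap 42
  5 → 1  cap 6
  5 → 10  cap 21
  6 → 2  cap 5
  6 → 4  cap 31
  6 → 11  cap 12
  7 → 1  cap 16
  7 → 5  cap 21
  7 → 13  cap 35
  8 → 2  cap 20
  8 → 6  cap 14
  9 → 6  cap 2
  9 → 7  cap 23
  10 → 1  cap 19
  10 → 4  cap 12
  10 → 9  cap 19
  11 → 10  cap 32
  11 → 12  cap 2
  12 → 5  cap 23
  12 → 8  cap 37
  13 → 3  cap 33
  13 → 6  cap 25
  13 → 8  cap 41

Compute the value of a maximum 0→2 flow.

augment #1: 0→9→6→2 bottleneck 2, total now 2
augment #2: 0→10→4→2 bottleneck 7, total now 9
augment #3: 0→7→1→4→2 bottleneck 16, total now 25
augment #4: 0→7→13→6→2 bottleneck 3, total now 28
augment #5: 0→7→13→8→2 bottleneck 10, total now 38
augment #6: 0→9→7→13→8→2 bottleneck 10, total now 48
augment #7: 0→9→7→5→1→4→2 bottleneck 6, total now 54
augment #8: 0→9→7→5→10→4→2 bottleneck 5, total now 59
augment #9: 0→9→7→13→3→4→2 bottleneck 2, total now 61

Maximum flow value: 61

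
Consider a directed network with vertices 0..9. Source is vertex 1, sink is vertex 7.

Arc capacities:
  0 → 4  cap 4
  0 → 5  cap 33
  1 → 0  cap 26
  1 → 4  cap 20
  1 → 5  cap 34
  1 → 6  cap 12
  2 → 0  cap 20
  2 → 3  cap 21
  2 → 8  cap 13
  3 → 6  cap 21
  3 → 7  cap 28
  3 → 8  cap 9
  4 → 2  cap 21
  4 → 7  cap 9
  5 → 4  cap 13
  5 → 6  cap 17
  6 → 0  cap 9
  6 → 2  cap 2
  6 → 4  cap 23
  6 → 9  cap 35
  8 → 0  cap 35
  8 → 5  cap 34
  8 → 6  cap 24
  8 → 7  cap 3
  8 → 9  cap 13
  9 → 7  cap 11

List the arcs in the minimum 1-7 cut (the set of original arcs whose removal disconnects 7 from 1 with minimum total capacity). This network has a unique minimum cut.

augment #1: 1→4→7 push 9
augment #2: 1→6→9→7 push 11
augment #3: 1→4→2→3→7 push 11
augment #4: 1→6→2→3→7 push 1
augment #5: 1→0→4→2→3→7 push 4
augment #6: 1→5→4→2→3→7 push 5
augment #7: 1→5→4→2→8→7 push 1
augment #8: 1→5→6→2→8→7 push 1
max flow = 43; residual-reachable set from 1 gives S-side
cut edges (S→T): {(4,2), (4,7), (6,2), (9,7)} total cap 43

Min-cut arcs: {(4,2), (4,7), (6,2), (9,7)} (total capacity 43)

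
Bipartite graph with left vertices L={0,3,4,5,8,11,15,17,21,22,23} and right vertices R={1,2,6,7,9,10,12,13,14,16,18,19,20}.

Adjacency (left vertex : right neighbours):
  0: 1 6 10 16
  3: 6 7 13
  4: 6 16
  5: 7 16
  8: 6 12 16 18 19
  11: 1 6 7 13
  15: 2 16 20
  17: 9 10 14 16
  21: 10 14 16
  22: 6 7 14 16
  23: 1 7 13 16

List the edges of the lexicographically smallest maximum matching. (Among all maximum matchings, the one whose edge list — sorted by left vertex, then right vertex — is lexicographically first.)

|M| = 10 (so the lex-smallest maximum matching has 10 edges)
process left vertices in ascending order; for each, take the smallest-labelled available neighbour that still permits 10 edges overall, or leave it unmatched if none does
lex-smallest matching: {0-1, 3-6, 4-16, 5-7, 8-12, 11-13, 15-2, 17-9, 21-10, 22-14}

Lex-smallest maximum matching: {(0,1), (3,6), (4,16), (5,7), (8,12), (11,13), (15,2), (17,9), (21,10), (22,14)}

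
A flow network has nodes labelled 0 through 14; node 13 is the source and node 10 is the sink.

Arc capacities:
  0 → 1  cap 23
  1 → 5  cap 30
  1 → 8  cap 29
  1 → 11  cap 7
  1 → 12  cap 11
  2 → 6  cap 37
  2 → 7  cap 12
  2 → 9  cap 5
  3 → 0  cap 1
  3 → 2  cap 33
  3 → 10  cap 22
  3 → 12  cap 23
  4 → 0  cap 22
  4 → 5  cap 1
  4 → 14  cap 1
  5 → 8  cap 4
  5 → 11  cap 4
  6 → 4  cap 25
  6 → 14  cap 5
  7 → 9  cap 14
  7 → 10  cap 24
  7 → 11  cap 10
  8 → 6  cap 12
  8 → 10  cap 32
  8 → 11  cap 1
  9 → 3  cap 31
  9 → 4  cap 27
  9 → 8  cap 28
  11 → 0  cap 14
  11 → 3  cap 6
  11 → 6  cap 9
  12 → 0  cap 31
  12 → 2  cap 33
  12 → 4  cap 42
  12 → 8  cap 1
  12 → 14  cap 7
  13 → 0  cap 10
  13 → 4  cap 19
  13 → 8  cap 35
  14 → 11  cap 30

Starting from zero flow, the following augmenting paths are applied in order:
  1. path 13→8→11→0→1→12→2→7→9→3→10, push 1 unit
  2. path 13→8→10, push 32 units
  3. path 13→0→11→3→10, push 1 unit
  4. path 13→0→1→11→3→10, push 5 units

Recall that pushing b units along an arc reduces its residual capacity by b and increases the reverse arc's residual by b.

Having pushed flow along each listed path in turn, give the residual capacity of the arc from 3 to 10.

after path 1 (13→8→11→0→1→12→2→7→9→3→10, push 1): res(3,10)=21
after path 2 (13→8→10, push 32): res(3,10)=21
after path 3 (13→0→11→3→10, push 1): res(3,10)=20
after path 4 (13→0→1→11→3→10, push 5): res(3,10)=15

Residual capacity of (3,10): 15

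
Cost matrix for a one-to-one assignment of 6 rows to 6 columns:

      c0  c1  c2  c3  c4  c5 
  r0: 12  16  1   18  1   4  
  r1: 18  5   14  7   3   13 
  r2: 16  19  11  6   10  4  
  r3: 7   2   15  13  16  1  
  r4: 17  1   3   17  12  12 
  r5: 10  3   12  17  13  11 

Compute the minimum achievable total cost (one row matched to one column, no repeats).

optimal assignment: row0→col2 (cost 1), row1→col4 (cost 3), row2→col3 (cost 6), row3→col5 (cost 1), row4→col1 (cost 1), row5→col0 (cost 10)
total = 1 + 3 + 6 + 1 + 1 + 10 = 22

Minimum assignment cost: 22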